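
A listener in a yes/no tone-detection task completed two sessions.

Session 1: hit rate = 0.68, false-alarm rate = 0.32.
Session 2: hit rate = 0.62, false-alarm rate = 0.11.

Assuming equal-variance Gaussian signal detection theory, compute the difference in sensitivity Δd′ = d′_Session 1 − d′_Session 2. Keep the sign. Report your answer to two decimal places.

Δd′ = -0.60

Session 1: z(0.68) = 0.468, z(0.32) = -0.468, d' = 0.936
Session 2: z(0.62) = 0.305, z(0.11) = -1.227, d' = 1.532
Δd' = d'_Session 1 − d'_Session 2 = 0.936 − 1.532 = -0.596
Session 2 has the higher sensitivity.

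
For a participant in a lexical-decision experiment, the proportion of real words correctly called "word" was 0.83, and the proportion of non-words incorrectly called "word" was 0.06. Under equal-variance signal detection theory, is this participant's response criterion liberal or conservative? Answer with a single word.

z(H) = 0.954, z(FA) = -1.555
c = −½·(z(H) + z(FA)) = 0.3005
c > 0 → conservative criterion (biased toward responding “no”).

conservative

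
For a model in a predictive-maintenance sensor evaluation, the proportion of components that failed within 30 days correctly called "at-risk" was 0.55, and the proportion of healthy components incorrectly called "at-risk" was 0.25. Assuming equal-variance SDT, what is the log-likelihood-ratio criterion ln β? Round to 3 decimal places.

ln β = 0.220

Φ⁻¹(H) = 0.1257
Φ⁻¹(FA) = -0.6745
ln β = −½·[z(H)² − z(FA)²] = −0.5 × (0.0158 − 0.4550) = 0.2196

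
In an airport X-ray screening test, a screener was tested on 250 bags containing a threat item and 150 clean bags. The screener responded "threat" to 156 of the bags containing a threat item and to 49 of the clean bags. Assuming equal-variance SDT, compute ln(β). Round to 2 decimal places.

ln β = 0.05

H = 156/250 = 0.6240
FA = 49/150 = 0.3267
z(H) = z(0.6240) = 0.316
z(FA) = z(0.3267) = -0.449
ln β = −½·[z(H)² − z(FA)²] = −0.5 × (0.100 − 0.202) = 0.051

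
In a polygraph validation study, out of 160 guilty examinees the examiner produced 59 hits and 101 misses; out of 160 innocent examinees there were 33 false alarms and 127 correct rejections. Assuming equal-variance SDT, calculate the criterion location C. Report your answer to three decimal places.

C = 0.577

H = 59/160 = 0.3688
FA = 33/160 = 0.2062
Φ⁻¹(H) = -0.3350
Φ⁻¹(FA) = -0.8197
c = −½·[z(H) + z(FA)] = −0.5 × (-0.3350 + (-0.8197)) = 0.57735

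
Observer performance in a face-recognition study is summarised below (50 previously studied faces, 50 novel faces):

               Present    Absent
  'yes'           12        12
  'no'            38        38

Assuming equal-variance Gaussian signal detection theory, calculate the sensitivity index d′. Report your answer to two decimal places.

H = 12/50 = 0.2400
FA = 12/50 = 0.2400
Φ⁻¹(H) = -0.706
Φ⁻¹(FA) = -0.706
d' = z(H) − z(FA) = -0.706 − (-0.706) = 0.000

d′ = 0.00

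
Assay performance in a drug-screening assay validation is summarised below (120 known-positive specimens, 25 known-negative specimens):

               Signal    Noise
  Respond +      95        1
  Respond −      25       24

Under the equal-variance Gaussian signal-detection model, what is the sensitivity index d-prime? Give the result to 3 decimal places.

H = 95/120 = 0.7917
FA = 1/25 = 0.0400
z(H) = z(0.7917) = 0.8123
z(FA) = z(0.0400) = -1.7507
d' = z(H) − z(FA) = 0.8123 − (-1.7507) = 2.5630

d-prime = 2.563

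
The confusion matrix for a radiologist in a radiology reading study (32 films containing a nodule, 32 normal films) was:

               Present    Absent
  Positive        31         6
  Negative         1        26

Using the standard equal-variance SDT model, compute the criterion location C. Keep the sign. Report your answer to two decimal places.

H = 31/32 = 0.9688
FA = 6/32 = 0.1875
Φ⁻¹(H) = Φ⁻¹(0.9688) = 1.863
Φ⁻¹(FA) = Φ⁻¹(0.1875) = -0.887
c = −½·[z(H) + z(FA)] = −0.5 × (1.863 + (-0.887)) = -0.488
c < 0: the radiologist has a liberal response bias.

C = -0.49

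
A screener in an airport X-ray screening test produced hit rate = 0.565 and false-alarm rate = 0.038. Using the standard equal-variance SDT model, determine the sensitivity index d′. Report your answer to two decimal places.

z(0.565) = 0.164, z(0.038) = -1.774
d' = z(H) − z(FA) = 0.164 − (-1.774) = 1.938

d′ = 1.94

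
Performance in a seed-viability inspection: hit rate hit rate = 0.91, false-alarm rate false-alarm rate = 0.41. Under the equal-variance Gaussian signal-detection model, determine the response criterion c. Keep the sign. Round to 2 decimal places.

Φ⁻¹(0.91) = 1.3408, Φ⁻¹(0.41) = -0.2275
c = −½·[z(H) + z(FA)] = −0.5 × (1.3408 + (-0.2275)) = -0.55665

c = -0.56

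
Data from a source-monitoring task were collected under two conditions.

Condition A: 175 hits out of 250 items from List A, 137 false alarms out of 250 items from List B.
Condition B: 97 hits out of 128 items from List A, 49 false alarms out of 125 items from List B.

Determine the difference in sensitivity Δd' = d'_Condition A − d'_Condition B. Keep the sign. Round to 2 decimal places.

Δd' = -0.57

Condition A: z(0.7000) = 0.524, z(0.5480) = 0.121, d' = 0.403
Condition B: z(0.7578) = 0.699, z(0.3920) = -0.274, d' = 0.973
Δd' = d'_Condition A − d'_Condition B = 0.403 − 0.973 = -0.570
Condition B has the higher sensitivity.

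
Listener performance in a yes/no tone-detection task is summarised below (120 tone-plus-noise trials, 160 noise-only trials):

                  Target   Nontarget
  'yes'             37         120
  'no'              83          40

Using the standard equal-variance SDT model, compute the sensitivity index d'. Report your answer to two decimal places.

H = 37/120 = 0.3083
FA = 120/160 = 0.7500
z(H) = z(0.3083) = -0.5007
z(FA) = z(0.7500) = 0.6745
d' = z(H) − z(FA) = -0.5007 − 0.6745 = -1.1752

d' = -1.18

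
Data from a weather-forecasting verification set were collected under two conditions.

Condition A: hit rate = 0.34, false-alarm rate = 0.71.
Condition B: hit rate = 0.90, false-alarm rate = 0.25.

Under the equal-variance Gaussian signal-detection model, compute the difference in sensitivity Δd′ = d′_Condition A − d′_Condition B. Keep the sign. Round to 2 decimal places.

Condition A: z(0.34) = -0.412, z(0.71) = 0.553, d' = -0.965
Condition B: z(0.90) = 1.282, z(0.25) = -0.674, d' = 1.956
Δd' = d'_Condition A − d'_Condition B = -0.965 − 1.956 = -2.921
Condition B has the higher sensitivity.

Δd′ = -2.92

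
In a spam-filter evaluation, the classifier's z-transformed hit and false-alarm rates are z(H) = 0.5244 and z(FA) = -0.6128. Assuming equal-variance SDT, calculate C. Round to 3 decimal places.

c = −½·[z(H) + z(FA)] = −½·(0.5244 + (-0.6128)) = 0.0442
c > 0: the classifier has a conservative response bias.

C = 0.044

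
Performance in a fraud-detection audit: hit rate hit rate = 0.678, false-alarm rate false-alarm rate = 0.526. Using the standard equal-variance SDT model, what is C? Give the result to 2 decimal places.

z(H) = z(0.678) = 0.4621
z(FA) = z(0.526) = 0.0652
c = −½·[z(H) + z(FA)] = −0.5 × (0.4621 + 0.0652) = -0.26365

C = -0.26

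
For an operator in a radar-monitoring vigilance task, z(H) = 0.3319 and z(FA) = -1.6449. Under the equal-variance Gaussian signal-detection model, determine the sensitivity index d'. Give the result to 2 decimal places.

d' = 1.98

d' = z(H) − z(FA) = 0.3319 − (-1.6449) = 1.9768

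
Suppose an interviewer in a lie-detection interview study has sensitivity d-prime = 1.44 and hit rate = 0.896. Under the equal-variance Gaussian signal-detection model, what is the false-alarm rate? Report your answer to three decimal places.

z(hit rate) = z(0.896) = 1.2591
z(FA) = z(H) − d' = 1.2591 − 1.44 = -0.1809
false-alarm rate = Φ(-0.1809) = 0.4282

false-alarm rate = 0.428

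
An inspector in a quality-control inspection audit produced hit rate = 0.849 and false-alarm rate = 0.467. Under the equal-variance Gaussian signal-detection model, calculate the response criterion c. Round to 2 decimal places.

z(0.849) = 1.032, z(0.467) = -0.083
c = −½·[z(H) + z(FA)] = −0.5 × (1.032 + (-0.083)) = -0.4745

c = -0.47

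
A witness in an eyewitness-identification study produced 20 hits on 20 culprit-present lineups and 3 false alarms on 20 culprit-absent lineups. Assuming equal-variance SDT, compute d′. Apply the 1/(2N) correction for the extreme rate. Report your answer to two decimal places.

The hit rate is 20/20 = 1, so apply the 1/(2N) correction: H → 1 − 1/(2·20) = 0.97500.
z(H) = z(0.97500) = 1.960
z(FA) = z(0.15000) = -1.036
d' = 1.960 − (-1.036) = 2.996

d′ = 3.00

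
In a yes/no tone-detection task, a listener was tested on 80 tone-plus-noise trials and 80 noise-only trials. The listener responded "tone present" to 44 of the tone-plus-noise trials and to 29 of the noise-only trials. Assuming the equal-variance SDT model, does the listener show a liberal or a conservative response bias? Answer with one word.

conservative

z(H) = 0.126, z(FA) = -0.352
c = −½·(z(H) + z(FA)) = 0.113
c > 0 → conservative criterion (biased toward responding “no”).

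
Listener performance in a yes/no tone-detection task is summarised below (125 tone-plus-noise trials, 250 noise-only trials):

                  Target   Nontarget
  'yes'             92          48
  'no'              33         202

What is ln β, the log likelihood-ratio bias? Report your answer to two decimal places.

ln β = 0.18

H = 92/125 = 0.7360
FA = 48/250 = 0.1920
Φ⁻¹(H) = Φ⁻¹(0.7360) = 0.631
Φ⁻¹(FA) = Φ⁻¹(0.1920) = -0.871
ln β = −½·[z(H)² − z(FA)²] = −0.5 × (0.398 − 0.759) = 0.1805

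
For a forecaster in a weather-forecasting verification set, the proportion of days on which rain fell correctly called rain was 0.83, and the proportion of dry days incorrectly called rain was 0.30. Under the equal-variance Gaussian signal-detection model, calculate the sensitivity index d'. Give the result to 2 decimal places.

Φ⁻¹(H) = Φ⁻¹(0.83) = 0.954
Φ⁻¹(FA) = Φ⁻¹(0.30) = -0.524
d' = z(H) − z(FA) = 0.954 − (-0.524) = 1.478

d' = 1.48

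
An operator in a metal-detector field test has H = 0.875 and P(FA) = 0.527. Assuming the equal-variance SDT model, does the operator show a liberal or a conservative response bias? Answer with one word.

liberal

z(H) = 1.150, z(FA) = 0.068
c = −½·(z(H) + z(FA)) = -0.609
c < 0 → liberal criterion (biased toward responding “yes”).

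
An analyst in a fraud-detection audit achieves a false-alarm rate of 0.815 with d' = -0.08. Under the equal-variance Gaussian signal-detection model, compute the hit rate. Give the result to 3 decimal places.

hit rate = 0.793

z(false-alarm rate) = z(0.815) = 0.8965
z(H) = z(FA) + d' = 0.8965 + (-0.08) = 0.8165
hit rate = Φ(0.8165) = 0.7929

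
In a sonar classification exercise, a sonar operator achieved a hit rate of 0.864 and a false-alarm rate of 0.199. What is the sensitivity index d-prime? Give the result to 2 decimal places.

d-prime = 1.94

Φ⁻¹(0.864) = 1.0985, Φ⁻¹(0.199) = -0.8452
d' = z(H) − z(FA) = 1.0985 − (-0.8452) = 1.9437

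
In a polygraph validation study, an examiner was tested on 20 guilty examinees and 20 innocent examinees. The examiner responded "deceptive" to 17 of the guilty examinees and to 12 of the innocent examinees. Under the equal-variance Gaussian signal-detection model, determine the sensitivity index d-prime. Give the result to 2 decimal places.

H = 17/20 = 0.8500
FA = 12/20 = 0.6000
Φ⁻¹(H) = Φ⁻¹(0.8500) = 1.036
Φ⁻¹(FA) = Φ⁻¹(0.6000) = 0.253
d' = z(H) − z(FA) = 1.036 − 0.253 = 0.783

d-prime = 0.78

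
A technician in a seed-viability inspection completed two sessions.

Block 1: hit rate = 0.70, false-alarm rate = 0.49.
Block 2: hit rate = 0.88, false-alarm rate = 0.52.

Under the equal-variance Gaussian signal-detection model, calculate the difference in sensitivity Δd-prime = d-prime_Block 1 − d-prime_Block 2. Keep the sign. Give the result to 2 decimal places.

Block 1: z(0.70) = 0.524, z(0.49) = -0.025, d' = 0.549
Block 2: z(0.88) = 1.175, z(0.52) = 0.050, d' = 1.125
Δd' = d'_Block 1 − d'_Block 2 = 0.549 − 1.125 = -0.576
Block 2 has the higher sensitivity.

Δd-prime = -0.58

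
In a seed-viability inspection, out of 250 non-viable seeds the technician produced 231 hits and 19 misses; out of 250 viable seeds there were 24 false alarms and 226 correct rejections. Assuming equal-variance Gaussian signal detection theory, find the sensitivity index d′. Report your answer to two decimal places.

H = 231/250 = 0.9240
FA = 24/250 = 0.0960
z(H) = z(0.9240) = 1.4325
z(FA) = z(0.0960) = -1.3047
d' = z(H) − z(FA) = 1.4325 − (-1.3047) = 2.7372

d′ = 2.74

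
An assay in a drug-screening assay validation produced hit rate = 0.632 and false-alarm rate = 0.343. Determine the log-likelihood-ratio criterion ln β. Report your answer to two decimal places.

ln β = 0.02

Φ⁻¹(0.632) = 0.337, Φ⁻¹(0.343) = -0.404
ln β = −½·[z(H)² − z(FA)²] = −0.5 × (0.114 − 0.163) = 0.0245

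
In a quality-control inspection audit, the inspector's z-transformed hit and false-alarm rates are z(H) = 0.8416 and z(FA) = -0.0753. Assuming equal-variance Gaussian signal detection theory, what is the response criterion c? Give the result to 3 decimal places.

c = −½·[z(H) + z(FA)] = −½·(0.8416 + (-0.0753)) = -0.38315

c = -0.383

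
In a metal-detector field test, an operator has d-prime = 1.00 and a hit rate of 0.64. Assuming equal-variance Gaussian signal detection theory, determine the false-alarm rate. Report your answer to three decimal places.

z(hit rate) = z(0.64) = 0.3585
z(FA) = z(H) − d' = 0.3585 − 1.00 = -0.6415
false-alarm rate = Φ(-0.6415) = 0.2606

false-alarm rate = 0.261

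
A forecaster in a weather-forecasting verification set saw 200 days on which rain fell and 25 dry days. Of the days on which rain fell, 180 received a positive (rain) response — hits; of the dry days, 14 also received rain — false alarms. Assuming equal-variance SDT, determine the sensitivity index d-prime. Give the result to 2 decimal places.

H = 180/200 = 0.9000
FA = 14/25 = 0.5600
z(H) = z(0.9000) = 1.282
z(FA) = z(0.5600) = 0.151
d' = z(H) − z(FA) = 1.282 − 0.151 = 1.131

d-prime = 1.13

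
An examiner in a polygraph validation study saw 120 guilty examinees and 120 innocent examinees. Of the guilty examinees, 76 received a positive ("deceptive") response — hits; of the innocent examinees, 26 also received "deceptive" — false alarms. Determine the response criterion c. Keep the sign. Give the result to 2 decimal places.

H = 76/120 = 0.6333
FA = 26/120 = 0.2167
Φ⁻¹(H) = Φ⁻¹(0.6333) = 0.341
Φ⁻¹(FA) = Φ⁻¹(0.2167) = -0.783
c = −½·[z(H) + z(FA)] = −0.5 × (0.341 + (-0.783)) = 0.221
c > 0: the examiner has a conservative response bias.

c = 0.22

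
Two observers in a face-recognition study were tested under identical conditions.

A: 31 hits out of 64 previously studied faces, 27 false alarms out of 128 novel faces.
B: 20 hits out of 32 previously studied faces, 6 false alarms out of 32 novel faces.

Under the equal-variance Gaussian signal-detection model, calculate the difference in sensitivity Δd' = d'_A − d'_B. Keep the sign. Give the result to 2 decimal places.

A: z(0.4844) = -0.039, z(0.2109) = -0.803, d' = 0.764
B: z(0.6250) = 0.319, z(0.1875) = -0.887, d' = 1.206
Δd' = d'_A − d'_B = 0.764 − 1.206 = -0.442
B has the higher sensitivity.

Δd' = -0.44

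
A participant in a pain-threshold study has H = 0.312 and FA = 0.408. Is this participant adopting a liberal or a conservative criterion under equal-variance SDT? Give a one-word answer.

conservative

z(H) = -0.490, z(FA) = -0.233
c = −½·(z(H) + z(FA)) = 0.3615
c > 0 → conservative criterion (biased toward responding “no”).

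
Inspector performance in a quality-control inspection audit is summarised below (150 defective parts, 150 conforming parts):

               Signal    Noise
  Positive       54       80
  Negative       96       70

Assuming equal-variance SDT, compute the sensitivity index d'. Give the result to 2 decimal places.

d' = -0.44

H = 54/150 = 0.3600
FA = 80/150 = 0.5333
z(H) = -0.358
z(FA) = 0.084
d' = z(H) − z(FA) = -0.358 − 0.084 = -0.442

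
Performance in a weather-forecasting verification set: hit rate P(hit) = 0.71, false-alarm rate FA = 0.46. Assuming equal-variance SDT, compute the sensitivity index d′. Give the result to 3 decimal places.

z(H) = z(0.71) = 0.5534
z(FA) = z(0.46) = -0.1004
d' = z(H) − z(FA) = 0.5534 − (-0.1004) = 0.6538

d′ = 0.654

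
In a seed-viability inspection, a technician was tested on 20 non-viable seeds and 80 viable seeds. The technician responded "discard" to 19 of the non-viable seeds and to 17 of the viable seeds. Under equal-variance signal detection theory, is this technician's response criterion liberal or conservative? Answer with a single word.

liberal

z(H) = 1.645, z(FA) = -0.798
c = −½·(z(H) + z(FA)) = -0.4235
c < 0 → liberal criterion (biased toward responding “yes”).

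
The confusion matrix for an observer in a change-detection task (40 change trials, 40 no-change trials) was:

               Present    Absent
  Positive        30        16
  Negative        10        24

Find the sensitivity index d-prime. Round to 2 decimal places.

H = 30/40 = 0.7500
FA = 16/40 = 0.4000
z(H) = z(0.7500) = 0.674
z(FA) = z(0.4000) = -0.253
d' = z(H) − z(FA) = 0.674 − (-0.253) = 0.927

d-prime = 0.93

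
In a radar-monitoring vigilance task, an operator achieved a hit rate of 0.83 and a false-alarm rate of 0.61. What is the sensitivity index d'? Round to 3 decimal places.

Φ⁻¹(H) = Φ⁻¹(0.83) = 0.9542
Φ⁻¹(FA) = Φ⁻¹(0.61) = 0.2793
d' = z(H) − z(FA) = 0.9542 − 0.2793 = 0.6749

d' = 0.675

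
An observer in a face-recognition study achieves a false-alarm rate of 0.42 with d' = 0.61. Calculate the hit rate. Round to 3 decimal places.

hit rate = 0.658

z(false-alarm rate) = z(0.42) = -0.2019
z(H) = z(FA) + d' = -0.2019 + 0.61 = 0.4081
hit rate = Φ(0.4081) = 0.6584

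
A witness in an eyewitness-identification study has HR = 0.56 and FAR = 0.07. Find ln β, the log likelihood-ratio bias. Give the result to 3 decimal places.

Φ⁻¹(H) = Φ⁻¹(0.56) = 0.1510
Φ⁻¹(FA) = Φ⁻¹(0.07) = -1.4758
ln β = −½·[z(H)² − z(FA)²] = −0.5 × (0.0228 − 2.1780) = 1.0776

ln β = 1.078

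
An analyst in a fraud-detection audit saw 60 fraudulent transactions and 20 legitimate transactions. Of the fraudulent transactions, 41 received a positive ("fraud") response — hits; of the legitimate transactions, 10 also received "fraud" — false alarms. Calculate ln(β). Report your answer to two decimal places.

ln β = -0.11

H = 41/60 = 0.6833
FA = 10/20 = 0.5000
z(H) = z(0.6833) = 0.477
z(FA) = z(0.5000) = 0.000
ln β = −½·[z(H)² − z(FA)²] = −0.5 × (0.228 − 0.000) = -0.114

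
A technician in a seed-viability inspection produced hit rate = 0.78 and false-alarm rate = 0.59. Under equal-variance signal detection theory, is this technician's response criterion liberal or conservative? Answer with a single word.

z(H) = 0.772, z(FA) = 0.228
c = −½·(z(H) + z(FA)) = -0.500
c < 0 → liberal criterion (biased toward responding “yes”).

liberal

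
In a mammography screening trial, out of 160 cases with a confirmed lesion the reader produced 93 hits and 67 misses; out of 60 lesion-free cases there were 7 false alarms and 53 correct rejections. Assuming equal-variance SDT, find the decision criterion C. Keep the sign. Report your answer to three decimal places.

C = 0.493

H = 93/160 = 0.5813
FA = 7/60 = 0.1167
z(H) = z(0.5813) = 0.2052
z(FA) = z(0.1167) = -1.1916
c = −½·[z(H) + z(FA)] = −0.5 × (0.2052 + (-1.1916)) = 0.4932
c > 0: the reader has a conservative response bias.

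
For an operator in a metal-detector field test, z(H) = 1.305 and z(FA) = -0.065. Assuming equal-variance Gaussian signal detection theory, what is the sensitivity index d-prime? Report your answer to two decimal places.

d' = z(H) − z(FA) = 1.305 − (-0.065) = 1.370

d-prime = 1.37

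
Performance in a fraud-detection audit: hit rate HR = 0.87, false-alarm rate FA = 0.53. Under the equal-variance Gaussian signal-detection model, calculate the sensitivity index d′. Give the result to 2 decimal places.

z(H) = z(0.87) = 1.126
z(FA) = z(0.53) = 0.075
d' = z(H) − z(FA) = 1.126 − 0.075 = 1.051

d′ = 1.05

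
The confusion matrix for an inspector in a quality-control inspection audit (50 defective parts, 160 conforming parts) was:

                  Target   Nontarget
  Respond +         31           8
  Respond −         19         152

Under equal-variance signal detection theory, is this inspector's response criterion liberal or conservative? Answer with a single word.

z(H) = 0.305, z(FA) = -1.645
c = −½·(z(H) + z(FA)) = 0.670
c > 0 → conservative criterion (biased toward responding “no”).

conservative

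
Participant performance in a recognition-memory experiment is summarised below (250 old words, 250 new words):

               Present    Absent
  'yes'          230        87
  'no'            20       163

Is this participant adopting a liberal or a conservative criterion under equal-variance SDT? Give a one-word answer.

liberal

z(H) = 1.405, z(FA) = -0.391
c = −½·(z(H) + z(FA)) = -0.507
c < 0 → liberal criterion (biased toward responding “yes”).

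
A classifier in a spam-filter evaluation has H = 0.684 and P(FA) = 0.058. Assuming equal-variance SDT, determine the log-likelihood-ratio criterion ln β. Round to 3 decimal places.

Φ⁻¹(H) = 0.4789
Φ⁻¹(FA) = -1.5718
ln β = −½·[z(H)² − z(FA)²] = −0.5 × (0.2293 − 2.4706) = 1.12065

ln β = 1.121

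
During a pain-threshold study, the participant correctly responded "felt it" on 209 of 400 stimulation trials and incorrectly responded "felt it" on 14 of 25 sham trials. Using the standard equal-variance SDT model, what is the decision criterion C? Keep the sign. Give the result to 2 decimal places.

H = 209/400 = 0.5225
FA = 14/25 = 0.5600
z(H) = 0.056
z(FA) = 0.151
c = −½·[z(H) + z(FA)] = −0.5 × (0.056 + 0.151) = -0.1035

C = -0.10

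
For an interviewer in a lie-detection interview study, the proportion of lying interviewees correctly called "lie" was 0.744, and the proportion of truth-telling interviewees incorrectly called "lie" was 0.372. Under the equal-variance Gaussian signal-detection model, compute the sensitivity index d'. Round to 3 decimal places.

z(H) = 0.6557
z(FA) = -0.3266
d' = z(H) − z(FA) = 0.6557 − (-0.3266) = 0.9823

d' = 0.982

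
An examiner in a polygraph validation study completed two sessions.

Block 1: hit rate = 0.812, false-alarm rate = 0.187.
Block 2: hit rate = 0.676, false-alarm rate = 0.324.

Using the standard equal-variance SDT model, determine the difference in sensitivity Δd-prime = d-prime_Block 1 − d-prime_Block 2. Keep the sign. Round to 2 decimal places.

Block 1: z(0.812) = 0.885, z(0.187) = -0.889, d' = 1.774
Block 2: z(0.676) = 0.457, z(0.324) = -0.457, d' = 0.914
Δd' = d'_Block 1 − d'_Block 2 = 1.774 − 0.914 = 0.860
Block 1 has the higher sensitivity.

Δd-prime = 0.86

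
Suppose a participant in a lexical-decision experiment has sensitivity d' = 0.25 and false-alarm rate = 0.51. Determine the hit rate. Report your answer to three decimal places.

hit rate = 0.608

z(false-alarm rate) = z(0.51) = 0.0251
z(H) = z(FA) + d' = 0.0251 + 0.25 = 0.2751
hit rate = Φ(0.2751) = 0.6084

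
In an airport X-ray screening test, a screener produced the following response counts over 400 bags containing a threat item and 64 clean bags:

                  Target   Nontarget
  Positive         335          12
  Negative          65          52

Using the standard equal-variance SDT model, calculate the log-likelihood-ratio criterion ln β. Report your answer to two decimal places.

H = 335/400 = 0.8375
FA = 12/64 = 0.1875
z(H) = z(0.8375) = 0.984
z(FA) = z(0.1875) = -0.887
ln β = −½·[z(H)² − z(FA)²] = −0.5 × (0.968 − 0.787) = -0.0905

ln β = -0.09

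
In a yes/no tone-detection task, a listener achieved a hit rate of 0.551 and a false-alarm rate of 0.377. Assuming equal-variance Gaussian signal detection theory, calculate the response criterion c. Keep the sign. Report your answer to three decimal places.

z(0.551) = 0.1282, z(0.377) = -0.3134
c = −½·[z(H) + z(FA)] = −0.5 × (0.1282 + (-0.3134)) = 0.0926

c = 0.093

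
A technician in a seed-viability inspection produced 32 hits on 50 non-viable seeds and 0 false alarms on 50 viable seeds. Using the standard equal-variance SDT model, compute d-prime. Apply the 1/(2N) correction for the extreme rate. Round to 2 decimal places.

The false-alarm rate is 0/50 = 0, so apply the 1/(2N) correction: FA → 1/(2·50) = 0.01000.
z(H) = z(0.64000) = 0.358
z(FA) = z(0.01000) = -2.326
d' = 0.358 − (-2.326) = 2.684

d-prime = 2.68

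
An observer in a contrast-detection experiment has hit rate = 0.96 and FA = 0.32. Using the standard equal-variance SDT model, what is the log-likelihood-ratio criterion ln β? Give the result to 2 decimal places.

z(H) = 1.751
z(FA) = -0.468
ln β = −½·[z(H)² − z(FA)²] = −0.5 × (3.066 − 0.219) = -1.4235

ln β = -1.42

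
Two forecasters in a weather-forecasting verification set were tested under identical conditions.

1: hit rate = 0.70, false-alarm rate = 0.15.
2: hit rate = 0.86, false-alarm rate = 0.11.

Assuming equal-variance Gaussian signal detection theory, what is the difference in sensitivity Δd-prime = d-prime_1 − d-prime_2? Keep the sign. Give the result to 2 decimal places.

Δd-prime = -0.75

1: z(0.70) = 0.524, z(0.15) = -1.036, d' = 1.560
2: z(0.86) = 1.080, z(0.11) = -1.227, d' = 2.307
Δd' = d'_1 − d'_2 = 1.560 − 2.307 = -0.747
2 has the higher sensitivity.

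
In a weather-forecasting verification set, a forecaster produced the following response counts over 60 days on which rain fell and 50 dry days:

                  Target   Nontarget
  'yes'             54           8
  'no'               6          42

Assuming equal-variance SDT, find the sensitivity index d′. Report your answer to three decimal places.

d′ = 2.276

H = 54/60 = 0.9000
FA = 8/50 = 0.1600
Φ⁻¹(H) = Φ⁻¹(0.9000) = 1.2816
Φ⁻¹(FA) = Φ⁻¹(0.1600) = -0.9945
d' = z(H) − z(FA) = 1.2816 − (-0.9945) = 2.2761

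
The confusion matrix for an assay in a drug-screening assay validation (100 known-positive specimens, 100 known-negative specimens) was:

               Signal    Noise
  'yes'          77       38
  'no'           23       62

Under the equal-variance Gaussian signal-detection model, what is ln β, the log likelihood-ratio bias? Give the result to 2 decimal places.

ln β = -0.23

H = 77/100 = 0.7700
FA = 38/100 = 0.3800
z(H) = z(0.7700) = 0.739
z(FA) = z(0.3800) = -0.305
ln β = −½·[z(H)² − z(FA)²] = −0.5 × (0.546 − 0.093) = -0.2265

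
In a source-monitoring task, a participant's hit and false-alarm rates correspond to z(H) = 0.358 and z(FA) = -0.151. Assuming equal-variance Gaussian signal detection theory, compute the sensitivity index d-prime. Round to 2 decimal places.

d-prime = 0.51

d' = z(H) − z(FA) = 0.358 − (-0.151) = 0.509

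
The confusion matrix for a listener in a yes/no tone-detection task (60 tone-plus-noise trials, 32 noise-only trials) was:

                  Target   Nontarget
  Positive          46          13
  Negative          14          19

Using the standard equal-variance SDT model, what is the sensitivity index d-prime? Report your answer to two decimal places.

d-prime = 0.97

H = 46/60 = 0.7667
FA = 13/32 = 0.4062
z(0.7667) = 0.728, z(0.4062) = -0.237
d' = z(H) − z(FA) = 0.728 − (-0.237) = 0.965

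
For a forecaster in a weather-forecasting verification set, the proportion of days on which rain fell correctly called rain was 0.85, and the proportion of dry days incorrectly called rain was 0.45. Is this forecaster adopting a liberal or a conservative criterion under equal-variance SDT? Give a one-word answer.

z(H) = 1.036, z(FA) = -0.126
c = −½·(z(H) + z(FA)) = -0.455
c < 0 → liberal criterion (biased toward responding “yes”).

liberal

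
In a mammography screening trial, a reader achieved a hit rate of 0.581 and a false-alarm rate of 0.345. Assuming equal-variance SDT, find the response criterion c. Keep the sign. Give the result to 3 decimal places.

c = 0.097

z(H) = 0.2045
z(FA) = -0.3989
c = −½·[z(H) + z(FA)] = −0.5 × (0.2045 + (-0.3989)) = 0.0972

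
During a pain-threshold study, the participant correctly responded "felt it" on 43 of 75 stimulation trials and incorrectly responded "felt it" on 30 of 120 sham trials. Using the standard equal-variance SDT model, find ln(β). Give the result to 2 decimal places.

H = 43/75 = 0.5733
FA = 30/120 = 0.2500
z(H) = z(0.5733) = 0.185
z(FA) = z(0.2500) = -0.674
ln β = −½·[z(H)² − z(FA)²] = −0.5 × (0.034 − 0.454) = 0.210

ln β = 0.21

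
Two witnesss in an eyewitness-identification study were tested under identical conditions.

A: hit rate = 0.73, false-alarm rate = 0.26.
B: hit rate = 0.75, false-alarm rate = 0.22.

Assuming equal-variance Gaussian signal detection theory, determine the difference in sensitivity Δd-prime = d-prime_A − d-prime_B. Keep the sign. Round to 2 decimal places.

A: z(0.73) = 0.613, z(0.26) = -0.643, d' = 1.256
B: z(0.75) = 0.674, z(0.22) = -0.772, d' = 1.446
Δd' = d'_A − d'_B = 1.256 − 1.446 = -0.190
B has the higher sensitivity.

Δd-prime = -0.19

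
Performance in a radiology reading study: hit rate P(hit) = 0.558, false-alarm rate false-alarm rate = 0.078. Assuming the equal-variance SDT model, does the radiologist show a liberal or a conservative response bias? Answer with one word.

conservative

z(H) = 0.146, z(FA) = -1.419
c = −½·(z(H) + z(FA)) = 0.6365
c > 0 → conservative criterion (biased toward responding “no”).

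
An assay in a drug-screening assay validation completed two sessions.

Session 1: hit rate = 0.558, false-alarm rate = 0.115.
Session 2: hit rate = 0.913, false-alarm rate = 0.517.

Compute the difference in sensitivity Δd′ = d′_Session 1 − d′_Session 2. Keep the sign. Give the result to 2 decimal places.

Δd′ = 0.03

Session 1: z(0.558) = 0.146, z(0.115) = -1.200, d' = 1.346
Session 2: z(0.913) = 1.359, z(0.517) = 0.043, d' = 1.316
Δd' = d'_Session 1 − d'_Session 2 = 1.346 − 1.316 = 0.030
Session 1 has the higher sensitivity.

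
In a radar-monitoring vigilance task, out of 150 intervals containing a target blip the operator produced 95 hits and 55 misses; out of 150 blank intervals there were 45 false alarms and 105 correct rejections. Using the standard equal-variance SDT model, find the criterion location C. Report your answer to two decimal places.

C = 0.09

H = 95/150 = 0.6333
FA = 45/150 = 0.3000
z(0.6333) = 0.341, z(0.3000) = -0.524
c = −½·[z(H) + z(FA)] = −0.5 × (0.341 + (-0.524)) = 0.0915
c > 0: the operator has a conservative response bias.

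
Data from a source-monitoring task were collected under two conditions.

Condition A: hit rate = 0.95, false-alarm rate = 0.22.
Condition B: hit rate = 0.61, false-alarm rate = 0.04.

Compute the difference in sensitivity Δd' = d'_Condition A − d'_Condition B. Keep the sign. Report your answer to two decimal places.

Condition A: z(0.95) = 1.645, z(0.22) = -0.772, d' = 2.417
Condition B: z(0.61) = 0.279, z(0.04) = -1.751, d' = 2.030
Δd' = d'_Condition A − d'_Condition B = 2.417 − 2.030 = 0.387
Condition A has the higher sensitivity.

Δd' = 0.39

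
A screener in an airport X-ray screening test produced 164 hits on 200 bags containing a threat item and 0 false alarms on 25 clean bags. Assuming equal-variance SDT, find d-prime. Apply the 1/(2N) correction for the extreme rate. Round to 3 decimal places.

d-prime = 2.969

The false-alarm rate is 0/25 = 0, so apply the 1/(2N) correction: FA → 1/(2·25) = 0.02000.
z(H) = z(0.82000) = 0.9154
z(FA) = z(0.02000) = -2.0537
d' = 0.9154 − (-2.0537) = 2.9691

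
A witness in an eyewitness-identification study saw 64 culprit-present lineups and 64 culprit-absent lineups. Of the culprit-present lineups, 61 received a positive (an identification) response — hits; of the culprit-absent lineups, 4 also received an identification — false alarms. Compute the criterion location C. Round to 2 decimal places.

C = -0.07

H = 61/64 = 0.9531
FA = 4/64 = 0.0625
Φ⁻¹(H) = 1.6757
Φ⁻¹(FA) = -1.5341
c = −½·[z(H) + z(FA)] = −0.5 × (1.6757 + (-1.5341)) = -0.0708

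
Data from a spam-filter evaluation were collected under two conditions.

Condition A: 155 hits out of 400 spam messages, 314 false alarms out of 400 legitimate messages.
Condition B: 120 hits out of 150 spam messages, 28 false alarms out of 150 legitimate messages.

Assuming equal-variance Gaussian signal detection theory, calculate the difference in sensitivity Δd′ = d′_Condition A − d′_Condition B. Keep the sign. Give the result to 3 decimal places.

Δd′ = -2.807

Condition A: z(0.3875) = -0.2858, z(0.7850) = 0.7892, d' = -1.0750
Condition B: z(0.8000) = 0.8416, z(0.1867) = -0.8901, d' = 1.7317
Δd' = d'_Condition A − d'_Condition B = -1.0750 − 1.7317 = -2.8067
Condition B has the higher sensitivity.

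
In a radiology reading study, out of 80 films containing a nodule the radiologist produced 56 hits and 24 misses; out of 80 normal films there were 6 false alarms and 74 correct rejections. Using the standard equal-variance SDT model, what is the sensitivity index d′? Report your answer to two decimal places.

H = 56/80 = 0.7000
FA = 6/80 = 0.0750
z(H) = z(0.7000) = 0.5244
z(FA) = z(0.0750) = -1.4395
d' = z(H) − z(FA) = 0.5244 − (-1.4395) = 1.9639

d′ = 1.96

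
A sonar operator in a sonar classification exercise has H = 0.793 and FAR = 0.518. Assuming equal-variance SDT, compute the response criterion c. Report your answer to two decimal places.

z(0.793) = 0.817, z(0.518) = 0.045
c = −½·[z(H) + z(FA)] = −0.5 × (0.817 + 0.045) = -0.431
c < 0: the sonar operator has a liberal response bias.

c = -0.43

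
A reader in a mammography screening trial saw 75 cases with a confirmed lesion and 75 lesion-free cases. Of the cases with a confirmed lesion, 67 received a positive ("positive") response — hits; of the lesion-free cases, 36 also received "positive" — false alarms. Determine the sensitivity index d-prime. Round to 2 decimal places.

d-prime = 1.29

H = 67/75 = 0.8933
FA = 36/75 = 0.4800
z(0.8933) = 1.244, z(0.4800) = -0.050
d' = z(H) − z(FA) = 1.244 − (-0.050) = 1.294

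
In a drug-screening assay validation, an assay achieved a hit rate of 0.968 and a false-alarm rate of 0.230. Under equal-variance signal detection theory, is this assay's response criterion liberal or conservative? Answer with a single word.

liberal

z(H) = 1.852, z(FA) = -0.739
c = −½·(z(H) + z(FA)) = -0.5565
c < 0 → liberal criterion (biased toward responding “yes”).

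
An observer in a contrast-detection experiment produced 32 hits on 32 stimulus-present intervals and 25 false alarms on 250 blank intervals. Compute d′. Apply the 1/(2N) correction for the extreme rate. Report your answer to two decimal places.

The hit rate is 32/32 = 1, so apply the 1/(2N) correction: H → 1 − 1/(2·32) = 0.98438.
z(H) = z(0.98438) = 2.154
z(FA) = z(0.10000) = -1.282
d' = 2.154 − (-1.282) = 3.436

d′ = 3.44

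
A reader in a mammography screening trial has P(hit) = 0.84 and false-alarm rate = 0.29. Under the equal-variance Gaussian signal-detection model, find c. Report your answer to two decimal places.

c = -0.22

Φ⁻¹(0.84) = 0.994, Φ⁻¹(0.29) = -0.553
c = −½·[z(H) + z(FA)] = −0.5 × (0.994 + (-0.553)) = -0.2205
c < 0: the reader has a liberal response bias.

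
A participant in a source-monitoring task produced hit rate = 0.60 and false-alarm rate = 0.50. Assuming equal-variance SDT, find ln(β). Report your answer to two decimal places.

Φ⁻¹(0.60) = 0.253, Φ⁻¹(0.50) = 0.000
ln β = −½·[z(H)² − z(FA)²] = −0.5 × (0.064 − 0.000) = -0.032

ln β = -0.03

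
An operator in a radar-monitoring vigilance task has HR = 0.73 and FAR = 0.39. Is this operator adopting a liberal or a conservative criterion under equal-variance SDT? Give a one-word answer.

z(H) = 0.613, z(FA) = -0.279
c = −½·(z(H) + z(FA)) = -0.167
c < 0 → liberal criterion (biased toward responding “yes”).

liberal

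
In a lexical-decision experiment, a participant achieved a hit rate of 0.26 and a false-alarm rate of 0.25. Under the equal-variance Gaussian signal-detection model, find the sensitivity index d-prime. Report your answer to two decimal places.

Φ⁻¹(H) = -0.6433
Φ⁻¹(FA) = -0.6745
d' = z(H) − z(FA) = -0.6433 − (-0.6745) = 0.0312

d-prime = 0.03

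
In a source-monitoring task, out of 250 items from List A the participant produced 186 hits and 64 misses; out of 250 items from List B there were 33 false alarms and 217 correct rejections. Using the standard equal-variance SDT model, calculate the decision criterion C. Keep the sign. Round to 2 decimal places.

C = 0.23

H = 186/250 = 0.7440
FA = 33/250 = 0.1320
z(H) = z(0.7440) = 0.6557
z(FA) = z(0.1320) = -1.1170
c = −½·[z(H) + z(FA)] = −0.5 × (0.6557 + (-1.1170)) = 0.23065
c > 0: the participant has a conservative response bias.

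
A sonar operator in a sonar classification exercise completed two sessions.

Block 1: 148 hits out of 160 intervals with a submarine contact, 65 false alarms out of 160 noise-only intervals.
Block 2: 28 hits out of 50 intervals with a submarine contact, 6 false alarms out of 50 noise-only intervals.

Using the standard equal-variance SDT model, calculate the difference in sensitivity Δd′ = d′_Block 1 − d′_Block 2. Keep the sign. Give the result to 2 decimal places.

Δd′ = 0.35

Block 1: z(0.9250) = 1.440, z(0.4062) = -0.237, d' = 1.677
Block 2: z(0.5600) = 0.151, z(0.1200) = -1.175, d' = 1.326
Δd' = d'_Block 1 − d'_Block 2 = 1.677 − 1.326 = 0.351
Block 1 has the higher sensitivity.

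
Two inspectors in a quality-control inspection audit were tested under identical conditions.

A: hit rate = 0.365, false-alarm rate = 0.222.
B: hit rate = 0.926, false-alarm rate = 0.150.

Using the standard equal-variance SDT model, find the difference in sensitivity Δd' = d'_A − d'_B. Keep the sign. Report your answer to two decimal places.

Δd' = -2.06

A: z(0.365) = -0.345, z(0.222) = -0.765, d' = 0.420
B: z(0.926) = 1.447, z(0.150) = -1.036, d' = 2.483
Δd' = d'_A − d'_B = 0.420 − 2.483 = -2.063
B has the higher sensitivity.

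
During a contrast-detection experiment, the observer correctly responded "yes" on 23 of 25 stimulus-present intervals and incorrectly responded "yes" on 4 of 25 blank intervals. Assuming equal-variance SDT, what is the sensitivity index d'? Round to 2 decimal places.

H = 23/25 = 0.9200
FA = 4/25 = 0.1600
z(H) = 1.405
z(FA) = -0.994
d' = z(H) − z(FA) = 1.405 − (-0.994) = 2.399

d' = 2.40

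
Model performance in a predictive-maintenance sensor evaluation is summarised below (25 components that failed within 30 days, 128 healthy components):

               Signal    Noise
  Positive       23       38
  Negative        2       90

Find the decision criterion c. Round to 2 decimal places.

c = -0.44

H = 23/25 = 0.9200
FA = 38/128 = 0.2969
z(H) = 1.405
z(FA) = -0.533
c = −½·[z(H) + z(FA)] = −0.5 × (1.405 + (-0.533)) = -0.436
c < 0: the model has a liberal response bias.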